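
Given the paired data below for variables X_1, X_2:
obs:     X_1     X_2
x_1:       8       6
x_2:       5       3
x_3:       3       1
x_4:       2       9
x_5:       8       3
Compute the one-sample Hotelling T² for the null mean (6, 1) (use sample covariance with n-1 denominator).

Step 1 — sample mean vector:
  mean(X_1) = (8 + 5 + 3 + 2 + 8) / 5 = 26/5 = 5.2
  mean(X_2) = (6 + 3 + 1 + 9 + 3) / 5 = 22/5 = 4.4
  x̄ = (5.2, 4.4),  deviation x̄ - mu_0 = (5.2, 4.4) - (6, 1) = (-0.8, 3.4).

Step 2 — sample covariance matrix, S[i,j] = (1/(n-1)) · Σ_k (x_{k,i} - mean_i) · (x_{k,j} - mean_j), divisor n-1 = 4:
  S[X_1,X_1] = ((2.8)·(2.8) + (-0.2)·(-0.2) + (-2.2)·(-2.2) + (-3.2)·(-3.2) + (2.8)·(2.8)) / 4 = 30.8/4 = 7.7
  S[X_1,X_2] = ((2.8)·(1.6) + (-0.2)·(-1.4) + (-2.2)·(-3.4) + (-3.2)·(4.6) + (2.8)·(-1.4)) / 4 = -6.4/4 = -1.6
  S[X_2,X_2] = ((1.6)·(1.6) + (-1.4)·(-1.4) + (-3.4)·(-3.4) + (4.6)·(4.6) + (-1.4)·(-1.4)) / 4 = 39.2/4 = 9.8
  S = [[7.7, -1.6],
 [-1.6, 9.8]].

Step 3 — invert S. det(S) = 7.7·9.8 - (-1.6)² = 72.9.
  S^{-1} = (1/det) · [[d, -b], [-b, a]] = [[0.1344, 0.0219],
 [0.0219, 0.1056]].

Step 4 — quadratic form (x̄ - mu_0)^T · S^{-1} · (x̄ - mu_0):
  S^{-1} · (x̄ - mu_0) = (-0.0329, 0.3416),
  (x̄ - mu_0)^T · [...] = (-0.8)·(-0.0329) + (3.4)·(0.3416) = 1.1877.

Step 5 — scale by n: T² = 5 · 1.1877 = 5.9383.

T² ≈ 5.9383


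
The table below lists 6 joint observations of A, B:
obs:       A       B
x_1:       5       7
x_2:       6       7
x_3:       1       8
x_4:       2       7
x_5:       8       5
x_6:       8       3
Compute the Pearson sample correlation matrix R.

Step 1 — column means:
  mean(A) = (5 + 6 + 1 + 2 + 8 + 8) / 6 = 30/6 = 5
  mean(B) = (7 + 7 + 8 + 7 + 5 + 3) / 6 = 37/6 = 6.1667

Step 2 — sample variances and covariances s[i,j] = (1/(n-1)) · Σ_k (x_{k,i} - mean_i) · (x_{k,j} - mean_j), with n-1 = 5:
  s[A,A] = ((0)·(0) + (1)·(1) + (-4)·(-4) + (-3)·(-3) + (3)·(3) + (3)·(3)) / 5 = 44/5 = 8.8
  s[A,B] = ((0)·(0.8333) + (1)·(0.8333) + (-4)·(1.8333) + (-3)·(0.8333) + (3)·(-1.1667) + (3)·(-3.1667)) / 5 = -22/5 = -4.4
  s[B,B] = ((0.8333)·(0.8333) + (0.8333)·(0.8333) + (1.8333)·(1.8333) + (0.8333)·(0.8333) + (-1.1667)·(-1.1667) + (-3.1667)·(-3.1667)) / 5 = 16.8333/5 = 3.3667
  Sample standard deviations s_i = √(s[i,i]):
  s(A) = √(8.8) = 2.9665
  s(B) = √(3.3667) = 1.8348

Step 3 — r_{ij} = s_{ij} / (s_i · s_j):
  r[A,A] = 1 (diagonal).
  r[A,B] = -4.4 / (2.9665 · 1.8348) = -4.4 / 5.443 = -0.8084
  r[B,B] = 1 (diagonal).

R is symmetric with unit diagonal. Assembling:

R = [[1, -0.8084],
 [-0.8084, 1]]


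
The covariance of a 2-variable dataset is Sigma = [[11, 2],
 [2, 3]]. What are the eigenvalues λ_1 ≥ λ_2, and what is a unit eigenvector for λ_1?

Step 1 — characteristic polynomial of 2×2 Sigma:
  det(Sigma - λI) = λ² - trace · λ + det = 0.
  trace = 11 + 3 = 14, det = 11·3 - (2)² = 29.
Step 2 — discriminant:
  Δ = trace² - 4·det = 196 - 116 = 80.
Step 3 — eigenvalues:
  λ = (trace ± √Δ)/2 = (14 ± 8.9443)/2,
  λ_1 = 11.4721,  λ_2 = 2.5279.

Step 4 — unit eigenvector for λ_1: solve (Sigma - λ_1 I)v = 0. First row:
  (11 - 11.4721)·v_x + (2)·v_y = 0, i.e. (-0.4721)·v_x + (2)·v_y = 0,
  so v ∝ (b, λ_1 - a) = (2, 0.4721) = u.
  ||u|| = √((2)² + (0.4721)²) = √(4.2229) ≈ 2.055,
  v_1 = u/||u|| ≈ (0.9732, 0.2298) (||v_1|| = 1).

λ_1 = 11.4721,  λ_2 = 2.5279;  v_1 ≈ (0.9732, 0.2298)


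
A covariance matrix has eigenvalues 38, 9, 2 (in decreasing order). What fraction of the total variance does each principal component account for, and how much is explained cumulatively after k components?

Step 1 — total variance = trace(Sigma) = Σ λ_i = 38 + 9 + 2 = 49.

Step 2 — fraction explained by component i = λ_i / Σ λ:
  PC1: 38/49 = 0.7755
  PC2: 9/49 = 0.1837
  PC3: 2/49 = 0.0408

Step 3 — cumulative fraction after k components = (λ_1 + ... + λ_k) / Σ λ:
  k = 1: 38/49 = 0.7755
  k = 2: (38 + 9)/49 = 47/49 = 0.9592
  k = 3: (38 + 9 + 2)/49 = 49/49 = 1

Summary (fraction, with percent):

explained: PC1 0.7755 (77.55%), PC2 0.1837 (18.37%), PC3 0.0408 (4.08%);  cumulative: 0.7755, 0.9592, 1


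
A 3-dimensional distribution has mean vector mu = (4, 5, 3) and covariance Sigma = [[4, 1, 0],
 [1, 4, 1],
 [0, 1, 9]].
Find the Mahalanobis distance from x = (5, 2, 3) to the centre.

Step 1 — centre the observation: (x - mu) = (1, -3, 0).

Step 2 — invert Sigma (cofactor / det for 3×3, or solve directly):
  Sigma^{-1} = [[0.2672, -0.0687, 0.0076],
 [-0.0687, 0.2748, -0.0305],
 [0.0076, -0.0305, 0.1145]].

Step 3 — form the quadratic (x - mu)^T · Sigma^{-1} · (x - mu):
  Sigma^{-1} · (x - mu) = (0.4733, -0.8931, 0.0992).
  (x - mu)^T · [Sigma^{-1} · (x - mu)] = (1)·(0.4733) + (-3)·(-0.8931) + (0)·(0.0992) = 3.1527.

Step 4 — take square root: d = √(3.1527) ≈ 1.7756.

d(x, mu) = √(3.1527) ≈ 1.7756


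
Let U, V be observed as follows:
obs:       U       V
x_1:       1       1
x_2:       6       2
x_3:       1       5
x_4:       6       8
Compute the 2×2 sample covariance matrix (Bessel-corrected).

Step 1 — column means:
  mean(U) = (1 + 6 + 1 + 6) / 4 = 14/4 = 3.5
  mean(V) = (1 + 2 + 5 + 8) / 4 = 16/4 = 4

Step 2 — sample covariance S[i,j] = (1/(n-1)) · Σ_k (x_{k,i} - mean_i) · (x_{k,j} - mean_j), with n-1 = 3.
  S[U,U] = ((-2.5)·(-2.5) + (2.5)·(2.5) + (-2.5)·(-2.5) + (2.5)·(2.5)) / 3 = 25/3 = 8.3333
  S[U,V] = ((-2.5)·(-3) + (2.5)·(-2) + (-2.5)·(1) + (2.5)·(4)) / 3 = 10/3 = 3.3333
  S[V,V] = ((-3)·(-3) + (-2)·(-2) + (1)·(1) + (4)·(4)) / 3 = 30/3 = 10

S is symmetric (S[j,i] = S[i,j]). Assembling:

S = [[8.3333, 3.3333],
 [3.3333, 10]]


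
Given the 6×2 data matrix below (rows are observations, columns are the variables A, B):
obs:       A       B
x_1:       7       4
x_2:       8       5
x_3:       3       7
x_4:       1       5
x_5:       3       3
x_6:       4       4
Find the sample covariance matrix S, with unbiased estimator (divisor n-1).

Step 1 — column means:
  mean(A) = (7 + 8 + 3 + 1 + 3 + 4) / 6 = 26/6 = 4.3333
  mean(B) = (4 + 5 + 7 + 5 + 3 + 4) / 6 = 28/6 = 4.6667

Step 2 — sample covariance S[i,j] = (1/(n-1)) · Σ_k (x_{k,i} - mean_i) · (x_{k,j} - mean_j), with n-1 = 5.
  S[A,A] = ((2.6667)·(2.6667) + (3.6667)·(3.6667) + (-1.3333)·(-1.3333) + (-3.3333)·(-3.3333) + (-1.3333)·(-1.3333) + (-0.3333)·(-0.3333)) / 5 = 35.3333/5 = 7.0667
  S[A,B] = ((2.6667)·(-0.6667) + (3.6667)·(0.3333) + (-1.3333)·(2.3333) + (-3.3333)·(0.3333) + (-1.3333)·(-1.6667) + (-0.3333)·(-0.6667)) / 5 = -2.3333/5 = -0.4667
  S[B,B] = ((-0.6667)·(-0.6667) + (0.3333)·(0.3333) + (2.3333)·(2.3333) + (0.3333)·(0.3333) + (-1.6667)·(-1.6667) + (-0.6667)·(-0.6667)) / 5 = 9.3333/5 = 1.8667

S is symmetric (S[j,i] = S[i,j]). Assembling:

S = [[7.0667, -0.4667],
 [-0.4667, 1.8667]]


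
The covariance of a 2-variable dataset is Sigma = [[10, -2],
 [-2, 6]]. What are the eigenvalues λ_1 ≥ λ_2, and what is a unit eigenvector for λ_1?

Step 1 — characteristic polynomial of 2×2 Sigma:
  det(Sigma - λI) = λ² - trace · λ + det = 0.
  trace = 10 + 6 = 16, det = 10·6 - (-2)² = 56.
Step 2 — discriminant:
  Δ = trace² - 4·det = 256 - 224 = 32.
Step 3 — eigenvalues:
  λ = (trace ± √Δ)/2 = (16 ± 5.6569)/2,
  λ_1 = 10.8284,  λ_2 = 5.1716.

Step 4 — unit eigenvector for λ_1: solve (Sigma - λ_1 I)v = 0. First row:
  (10 - 10.8284)·v_x + (-2)·v_y = 0, i.e. (-0.8284)·v_x + (-2)·v_y = 0,
  so v ∝ (b, λ_1 - a) = (-2, 0.8284); multiply by -1 so the first entry is positive: u = (2, -0.8284).
  ||u|| = √((2)² + (-0.8284)²) = √(4.6863) ≈ 2.1648,
  v_1 = u/||u|| ≈ (0.9239, -0.3827) (||v_1|| = 1).

λ_1 = 10.8284,  λ_2 = 5.1716;  v_1 ≈ (0.9239, -0.3827)


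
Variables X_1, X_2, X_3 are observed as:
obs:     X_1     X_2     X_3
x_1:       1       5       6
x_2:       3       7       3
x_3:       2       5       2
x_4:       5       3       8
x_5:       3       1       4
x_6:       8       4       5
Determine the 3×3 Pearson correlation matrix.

Step 1 — column means:
  mean(X_1) = (1 + 3 + 2 + 5 + 3 + 8) / 6 = 22/6 = 3.6667
  mean(X_2) = (5 + 7 + 5 + 3 + 1 + 4) / 6 = 25/6 = 4.1667
  mean(X_3) = (6 + 3 + 2 + 8 + 4 + 5) / 6 = 28/6 = 4.6667

Step 2 — sample variances and covariances s[i,j] = (1/(n-1)) · Σ_k (x_{k,i} - mean_i) · (x_{k,j} - mean_j), with n-1 = 5:
  s[X_1,X_1] = ((-2.6667)·(-2.6667) + (-0.6667)·(-0.6667) + (-1.6667)·(-1.6667) + (1.3333)·(1.3333) + (-0.6667)·(-0.6667) + (4.3333)·(4.3333)) / 5 = 31.3333/5 = 6.2667
  s[X_1,X_2] = ((-2.6667)·(0.8333) + (-0.6667)·(2.8333) + (-1.6667)·(0.8333) + (1.3333)·(-1.1667) + (-0.6667)·(-3.1667) + (4.3333)·(-0.1667)) / 5 = -5.6667/5 = -1.1333
  s[X_1,X_3] = ((-2.6667)·(1.3333) + (-0.6667)·(-1.6667) + (-1.6667)·(-2.6667) + (1.3333)·(3.3333) + (-0.6667)·(-0.6667) + (4.3333)·(0.3333)) / 5 = 8.3333/5 = 1.6667
  s[X_2,X_2] = ((0.8333)·(0.8333) + (2.8333)·(2.8333) + (0.8333)·(0.8333) + (-1.1667)·(-1.1667) + (-3.1667)·(-3.1667) + (-0.1667)·(-0.1667)) / 5 = 20.8333/5 = 4.1667
  s[X_2,X_3] = ((0.8333)·(1.3333) + (2.8333)·(-1.6667) + (0.8333)·(-2.6667) + (-1.1667)·(3.3333) + (-3.1667)·(-0.6667) + (-0.1667)·(0.3333)) / 5 = -7.6667/5 = -1.5333
  s[X_3,X_3] = ((1.3333)·(1.3333) + (-1.6667)·(-1.6667) + (-2.6667)·(-2.6667) + (3.3333)·(3.3333) + (-0.6667)·(-0.6667) + (0.3333)·(0.3333)) / 5 = 23.3333/5 = 4.6667
  Sample standard deviations s_i = √(s[i,i]):
  s(X_1) = √(6.2667) = 2.5033
  s(X_2) = √(4.1667) = 2.0412
  s(X_3) = √(4.6667) = 2.1602

Step 3 — r_{ij} = s_{ij} / (s_i · s_j):
  r[X_1,X_1] = 1 (diagonal).
  r[X_1,X_2] = -1.1333 / (2.5033 · 2.0412) = -1.1333 / 5.1099 = -0.2218
  r[X_1,X_3] = 1.6667 / (2.5033 · 2.1602) = 1.6667 / 5.4078 = 0.3082
  r[X_2,X_2] = 1 (diagonal).
  r[X_2,X_3] = -1.5333 / (2.0412 · 2.1602) = -1.5333 / 4.4096 = -0.3477
  r[X_3,X_3] = 1 (diagonal).

R is symmetric with unit diagonal. Assembling:

R = [[1, -0.2218, 0.3082],
 [-0.2218, 1, -0.3477],
 [0.3082, -0.3477, 1]]


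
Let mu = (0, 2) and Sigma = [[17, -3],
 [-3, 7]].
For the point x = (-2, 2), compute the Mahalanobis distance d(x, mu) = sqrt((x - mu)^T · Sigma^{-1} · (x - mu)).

Step 1 — centre the observation: (x - mu) = (-2, 0).

Step 2 — invert Sigma. det(Sigma) = 17·7 - (-3)² = 110.
  Sigma^{-1} = (1/det) · [[d, -b], [-b, a]] = [[0.0636, 0.0273],
 [0.0273, 0.1545]].

Step 3 — form the quadratic (x - mu)^T · Sigma^{-1} · (x - mu):
  Sigma^{-1} · (x - mu) = (-0.1273, -0.0545).
  (x - mu)^T · [Sigma^{-1} · (x - mu)] = (-2)·(-0.1273) + (0)·(-0.0545) = 0.2545.

Step 4 — take square root: d = √(0.2545) ≈ 0.5045.

d(x, mu) = √(0.2545) ≈ 0.5045


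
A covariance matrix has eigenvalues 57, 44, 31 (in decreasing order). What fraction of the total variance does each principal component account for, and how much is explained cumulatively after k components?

Step 1 — total variance = trace(Sigma) = Σ λ_i = 57 + 44 + 31 = 132.

Step 2 — fraction explained by component i = λ_i / Σ λ:
  PC1: 57/132 = 0.4318
  PC2: 44/132 = 0.3333
  PC3: 31/132 = 0.2348

Step 3 — cumulative fraction after k components = (λ_1 + ... + λ_k) / Σ λ:
  k = 1: 57/132 = 0.4318
  k = 2: (57 + 44)/132 = 101/132 = 0.7652
  k = 3: (57 + 44 + 31)/132 = 132/132 = 1

Summary (fraction, with percent):

explained: PC1 0.4318 (43.18%), PC2 0.3333 (33.33%), PC3 0.2348 (23.48%);  cumulative: 0.4318, 0.7652, 1


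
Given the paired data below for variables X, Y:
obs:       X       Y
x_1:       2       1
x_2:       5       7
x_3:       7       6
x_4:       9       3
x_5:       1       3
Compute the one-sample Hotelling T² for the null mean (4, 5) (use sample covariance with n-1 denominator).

Step 1 — sample mean vector:
  mean(X) = (2 + 5 + 7 + 9 + 1) / 5 = 24/5 = 4.8
  mean(Y) = (1 + 7 + 6 + 3 + 3) / 5 = 20/5 = 4
  x̄ = (4.8, 4),  deviation x̄ - mu_0 = (4.8, 4) - (4, 5) = (0.8, -1).

Step 2 — sample covariance matrix, S[i,j] = (1/(n-1)) · Σ_k (x_{k,i} - mean_i) · (x_{k,j} - mean_j), divisor n-1 = 4:
  S[X,X] = ((-2.8)·(-2.8) + (0.2)·(0.2) + (2.2)·(2.2) + (4.2)·(4.2) + (-3.8)·(-3.8)) / 4 = 44.8/4 = 11.2
  S[X,Y] = ((-2.8)·(-3) + (0.2)·(3) + (2.2)·(2) + (4.2)·(-1) + (-3.8)·(-1)) / 4 = 13/4 = 3.25
  S[Y,Y] = ((-3)·(-3) + (3)·(3) + (2)·(2) + (-1)·(-1) + (-1)·(-1)) / 4 = 24/4 = 6
  S = [[11.2, 3.25],
 [3.25, 6]].

Step 3 — invert S. det(S) = 11.2·6 - (3.25)² = 56.6375.
  S^{-1} = (1/det) · [[d, -b], [-b, a]] = [[0.1059, -0.0574],
 [-0.0574, 0.1977]].

Step 4 — quadratic form (x̄ - mu_0)^T · S^{-1} · (x̄ - mu_0):
  S^{-1} · (x̄ - mu_0) = (0.1421, -0.2437),
  (x̄ - mu_0)^T · [...] = (0.8)·(0.1421) + (-1)·(-0.2437) = 0.3574.

Step 5 — scale by n: T² = 5 · 0.3574 = 1.7868.

T² ≈ 1.7868


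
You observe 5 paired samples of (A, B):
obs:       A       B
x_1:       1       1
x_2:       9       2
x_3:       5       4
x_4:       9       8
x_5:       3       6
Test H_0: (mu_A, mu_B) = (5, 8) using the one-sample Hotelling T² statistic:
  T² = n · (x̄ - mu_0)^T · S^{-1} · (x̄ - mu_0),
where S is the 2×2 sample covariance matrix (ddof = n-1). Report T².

Step 1 — sample mean vector:
  mean(A) = (1 + 9 + 5 + 9 + 3) / 5 = 27/5 = 5.4
  mean(B) = (1 + 2 + 4 + 8 + 6) / 5 = 21/5 = 4.2
  x̄ = (5.4, 4.2),  deviation x̄ - mu_0 = (5.4, 4.2) - (5, 8) = (0.4, -3.8).

Step 2 — sample covariance matrix, S[i,j] = (1/(n-1)) · Σ_k (x_{k,i} - mean_i) · (x_{k,j} - mean_j), divisor n-1 = 4:
  S[A,A] = ((-4.4)·(-4.4) + (3.6)·(3.6) + (-0.4)·(-0.4) + (3.6)·(3.6) + (-2.4)·(-2.4)) / 4 = 51.2/4 = 12.8
  S[A,B] = ((-4.4)·(-3.2) + (3.6)·(-2.2) + (-0.4)·(-0.2) + (3.6)·(3.8) + (-2.4)·(1.8)) / 4 = 15.6/4 = 3.9
  S[B,B] = ((-3.2)·(-3.2) + (-2.2)·(-2.2) + (-0.2)·(-0.2) + (3.8)·(3.8) + (1.8)·(1.8)) / 4 = 32.8/4 = 8.2
  S = [[12.8, 3.9],
 [3.9, 8.2]].

Step 3 — invert S. det(S) = 12.8·8.2 - (3.9)² = 89.75.
  S^{-1} = (1/det) · [[d, -b], [-b, a]] = [[0.0914, -0.0435],
 [-0.0435, 0.1426]].

Step 4 — quadratic form (x̄ - mu_0)^T · S^{-1} · (x̄ - mu_0):
  S^{-1} · (x̄ - mu_0) = (0.2017, -0.5593),
  (x̄ - mu_0)^T · [...] = (0.4)·(0.2017) + (-3.8)·(-0.5593) = 2.2061.

Step 5 — scale by n: T² = 5 · 2.2061 = 11.0306.

T² ≈ 11.0306


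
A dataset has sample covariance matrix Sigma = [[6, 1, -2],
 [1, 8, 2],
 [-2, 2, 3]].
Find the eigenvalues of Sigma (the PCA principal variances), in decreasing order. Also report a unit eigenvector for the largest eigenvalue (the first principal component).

Step 1 — characteristic polynomial p(λ) = det(λI - Sigma) = λ³ - tr·λ² + c_1·λ - det, where tr = trace, c_1 = sum of the principal 2×2 minors, det = det(Sigma):
  tr = 6 + 8 + 3 = 17,
  c_1 = (6·8 - (1)²) + (6·3 - (-2)²) + (8·3 - (2)²) = 47 + 14 + 20 = 81,
  det = 6·(8·3 - (2)²) - (1)·((1)·3 - (2)·(-2)) + (-2)·((1)·(2) - 8·(-2)) = 6·(20) - (1)·(7) + (-2)·(18) = 77.
  So p(λ) = λ³ - 17λ² + 81λ - 77.
Step 2 — look for an integer root (rational root theorem: any rational root is an integer divisor of 77). Testing λ = 7:
  p(7) = 343 - 833 + 567 - 77 = 0  ✓
  Dividing out (λ - 7): p(λ) = (λ - 7)(λ² - 10λ + 11).
Step 3 — remaining eigenvalues from the quadratic λ² - 10λ + 11 = 0:
  Δ = 10² - 4·11 = 100 - 44 = 56,  λ = (10 ± √56)/2 = (10 ± 7.4833)/2 ≈ 8.7417 or 1.2583.
  Sorted: λ_1 = 8.7417,  λ_2 = 7,  λ_3 = 1.2583  (check: sum = 17 = tr ✓).

Step 4 — unit eigenvector for λ_1 ≈ 8.7417: v spans the null space of (Sigma - λ_1 I), whose rows are
  r_1 = (-2.7417, 1, -2),  r_2 = (1, -0.7417, 2),  r_3 = (-2, 2, -5.7417).
  v is orthogonal to every row, so take v ∝ r_1 × r_2 = ((1)·(2) - (-2)·(-0.7417), (-2)·(1) - (-2.7417)·(2), (-2.7417)·(-0.7417) - (1)·(1)) ≈ (0.5167, 3.4833, 1.0334).
  Let u = (0.5167, 3.4833, 1.0334).
  ||u|| = √((0.5167)² + (3.4833)² + (1.0334)²) = √(13.4683) ≈ 3.6699,  v_1 = u/||u|| ≈ (0.1408, 0.9492, 0.2816) (||v_1|| = 1).

λ_1 = 8.7417,  λ_2 = 7,  λ_3 = 1.2583;  v_1 ≈ (0.1408, 0.9492, 0.2816)


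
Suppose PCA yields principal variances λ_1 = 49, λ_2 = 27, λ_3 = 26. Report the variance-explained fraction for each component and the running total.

Step 1 — total variance = trace(Sigma) = Σ λ_i = 49 + 27 + 26 = 102.

Step 2 — fraction explained by component i = λ_i / Σ λ:
  PC1: 49/102 = 0.4804
  PC2: 27/102 = 0.2647
  PC3: 26/102 = 0.2549

Step 3 — cumulative fraction after k components = (λ_1 + ... + λ_k) / Σ λ:
  k = 1: 49/102 = 0.4804
  k = 2: (49 + 27)/102 = 76/102 = 0.7451
  k = 3: (49 + 27 + 26)/102 = 102/102 = 1

Summary (fraction, with percent):

explained: PC1 0.4804 (48.04%), PC2 0.2647 (26.47%), PC3 0.2549 (25.49%);  cumulative: 0.4804, 0.7451, 1


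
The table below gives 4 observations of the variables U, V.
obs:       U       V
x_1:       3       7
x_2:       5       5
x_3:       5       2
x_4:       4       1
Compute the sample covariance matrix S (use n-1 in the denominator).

Step 1 — column means:
  mean(U) = (3 + 5 + 5 + 4) / 4 = 17/4 = 4.25
  mean(V) = (7 + 5 + 2 + 1) / 4 = 15/4 = 3.75

Step 2 — sample covariance S[i,j] = (1/(n-1)) · Σ_k (x_{k,i} - mean_i) · (x_{k,j} - mean_j), with n-1 = 3.
  S[U,U] = ((-1.25)·(-1.25) + (0.75)·(0.75) + (0.75)·(0.75) + (-0.25)·(-0.25)) / 3 = 2.75/3 = 0.9167
  S[U,V] = ((-1.25)·(3.25) + (0.75)·(1.25) + (0.75)·(-1.75) + (-0.25)·(-2.75)) / 3 = -3.75/3 = -1.25
  S[V,V] = ((3.25)·(3.25) + (1.25)·(1.25) + (-1.75)·(-1.75) + (-2.75)·(-2.75)) / 3 = 22.75/3 = 7.5833

S is symmetric (S[j,i] = S[i,j]). Assembling:

S = [[0.9167, -1.25],
 [-1.25, 7.5833]]


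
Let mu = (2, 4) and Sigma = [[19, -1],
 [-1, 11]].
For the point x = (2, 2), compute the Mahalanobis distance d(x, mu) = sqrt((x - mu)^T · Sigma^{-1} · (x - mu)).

Step 1 — centre the observation: (x - mu) = (0, -2).

Step 2 — invert Sigma. det(Sigma) = 19·11 - (-1)² = 208.
  Sigma^{-1} = (1/det) · [[d, -b], [-b, a]] = [[0.0529, 0.0048],
 [0.0048, 0.0913]].

Step 3 — form the quadratic (x - mu)^T · Sigma^{-1} · (x - mu):
  Sigma^{-1} · (x - mu) = (-0.0096, -0.1827).
  (x - mu)^T · [Sigma^{-1} · (x - mu)] = (0)·(-0.0096) + (-2)·(-0.1827) = 0.3654.

Step 4 — take square root: d = √(0.3654) ≈ 0.6045.

d(x, mu) = √(0.3654) ≈ 0.6045


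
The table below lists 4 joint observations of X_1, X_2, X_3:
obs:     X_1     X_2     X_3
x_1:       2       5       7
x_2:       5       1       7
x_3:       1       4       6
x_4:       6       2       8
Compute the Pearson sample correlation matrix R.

Step 1 — column means:
  mean(X_1) = (2 + 5 + 1 + 6) / 4 = 14/4 = 3.5
  mean(X_2) = (5 + 1 + 4 + 2) / 4 = 12/4 = 3
  mean(X_3) = (7 + 7 + 6 + 8) / 4 = 28/4 = 7

Step 2 — sample variances and covariances s[i,j] = (1/(n-1)) · Σ_k (x_{k,i} - mean_i) · (x_{k,j} - mean_j), with n-1 = 3:
  s[X_1,X_1] = ((-1.5)·(-1.5) + (1.5)·(1.5) + (-2.5)·(-2.5) + (2.5)·(2.5)) / 3 = 17/3 = 5.6667
  s[X_1,X_2] = ((-1.5)·(2) + (1.5)·(-2) + (-2.5)·(1) + (2.5)·(-1)) / 3 = -11/3 = -3.6667
  s[X_1,X_3] = ((-1.5)·(0) + (1.5)·(0) + (-2.5)·(-1) + (2.5)·(1)) / 3 = 5/3 = 1.6667
  s[X_2,X_2] = ((2)·(2) + (-2)·(-2) + (1)·(1) + (-1)·(-1)) / 3 = 10/3 = 3.3333
  s[X_2,X_3] = ((2)·(0) + (-2)·(0) + (1)·(-1) + (-1)·(1)) / 3 = -2/3 = -0.6667
  s[X_3,X_3] = ((0)·(0) + (0)·(0) + (-1)·(-1) + (1)·(1)) / 3 = 2/3 = 0.6667
  Sample standard deviations s_i = √(s[i,i]):
  s(X_1) = √(5.6667) = 2.3805
  s(X_2) = √(3.3333) = 1.8257
  s(X_3) = √(0.6667) = 0.8165

Step 3 — r_{ij} = s_{ij} / (s_i · s_j):
  r[X_1,X_1] = 1 (diagonal).
  r[X_1,X_2] = -3.6667 / (2.3805 · 1.8257) = -3.6667 / 4.3461 = -0.8437
  r[X_1,X_3] = 1.6667 / (2.3805 · 0.8165) = 1.6667 / 1.9437 = 0.8575
  r[X_2,X_2] = 1 (diagonal).
  r[X_2,X_3] = -0.6667 / (1.8257 · 0.8165) = -0.6667 / 1.4907 = -0.4472
  r[X_3,X_3] = 1 (diagonal).

R is symmetric with unit diagonal. Assembling:

R = [[1, -0.8437, 0.8575],
 [-0.8437, 1, -0.4472],
 [0.8575, -0.4472, 1]]


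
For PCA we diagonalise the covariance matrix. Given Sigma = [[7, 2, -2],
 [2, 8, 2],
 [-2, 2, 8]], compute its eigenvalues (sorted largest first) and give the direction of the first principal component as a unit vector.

Step 1 — characteristic polynomial p(λ) = det(λI - Sigma) = λ³ - tr·λ² + c_1·λ - det, where tr = trace, c_1 = sum of the principal 2×2 minors, det = det(Sigma):
  tr = 7 + 8 + 8 = 23,
  c_1 = (7·8 - (2)²) + (7·8 - (-2)²) + (8·8 - (2)²) = 52 + 52 + 60 = 164,
  det = 7·(8·8 - (2)²) - (2)·((2)·8 - (2)·(-2)) + (-2)·((2)·(2) - 8·(-2)) = 7·(60) - (2)·(20) + (-2)·(20) = 340.
  So p(λ) = λ³ - 23λ² + 164λ - 340.
Step 2 — look for an integer root (rational root theorem: any rational root is an integer divisor of 340). Testing λ = 10:
  p(10) = 1000 - 2300 + 1640 - 340 = 0  ✓
  Dividing out (λ - 10): p(λ) = (λ - 10)(λ² - 13λ + 34).
Step 3 — remaining eigenvalues from the quadratic λ² - 13λ + 34 = 0:
  Δ = 13² - 4·34 = 169 - 136 = 33,  λ = (13 ± √33)/2 = (13 ± 5.7446)/2 ≈ 9.3723 or 3.6277.
  Sorted: λ_1 = 10,  λ_2 = 9.3723,  λ_3 = 3.6277  (check: sum = 23 = tr ✓).

Step 4 — unit eigenvector for λ_1 = 10: v spans the null space of (Sigma - λ_1 I), whose rows are
  r_1 = (-3, 2, -2),  r_2 = (2, -2, 2),  r_3 = (-2, 2, -2).
  v is orthogonal to every row, so take v ∝ r_1 × r_2 = ((2)·(2) - (-2)·(-2), (-2)·(2) - (-3)·(2), (-3)·(-2) - (2)·(2)) = (0, 2, 2).
  Rescale (divide by 2): u = (0, 1, 1).
  ||u|| = √((0)² + (1)² + (1)²) = √(2) ≈ 1.4142,  v_1 = u/||u|| ≈ (0, 0.7071, 0.7071) (||v_1|| = 1).

λ_1 = 10,  λ_2 = 9.3723,  λ_3 = 3.6277;  v_1 ≈ (0, 0.7071, 0.7071)


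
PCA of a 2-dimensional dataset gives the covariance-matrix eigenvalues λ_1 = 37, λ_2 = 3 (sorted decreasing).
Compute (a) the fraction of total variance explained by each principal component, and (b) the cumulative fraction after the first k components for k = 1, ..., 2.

Step 1 — total variance = trace(Sigma) = Σ λ_i = 37 + 3 = 40.

Step 2 — fraction explained by component i = λ_i / Σ λ:
  PC1: 37/40 = 0.925
  PC2: 3/40 = 0.075

Step 3 — cumulative fraction after k components = (λ_1 + ... + λ_k) / Σ λ:
  k = 1: 37/40 = 0.925
  k = 2: (37 + 3)/40 = 40/40 = 1

Summary (fraction, with percent):

explained: PC1 0.925 (92.5%), PC2 0.075 (7.5%);  cumulative: 0.925, 1


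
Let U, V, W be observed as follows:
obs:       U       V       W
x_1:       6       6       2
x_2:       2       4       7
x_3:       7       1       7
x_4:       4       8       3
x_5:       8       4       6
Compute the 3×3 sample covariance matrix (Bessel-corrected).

Step 1 — column means:
  mean(U) = (6 + 2 + 7 + 4 + 8) / 5 = 27/5 = 5.4
  mean(V) = (6 + 4 + 1 + 8 + 4) / 5 = 23/5 = 4.6
  mean(W) = (2 + 7 + 7 + 3 + 6) / 5 = 25/5 = 5

Step 2 — sample covariance S[i,j] = (1/(n-1)) · Σ_k (x_{k,i} - mean_i) · (x_{k,j} - mean_j), with n-1 = 4.
  S[U,U] = ((0.6)·(0.6) + (-3.4)·(-3.4) + (1.6)·(1.6) + (-1.4)·(-1.4) + (2.6)·(2.6)) / 4 = 23.2/4 = 5.8
  S[U,V] = ((0.6)·(1.4) + (-3.4)·(-0.6) + (1.6)·(-3.6) + (-1.4)·(3.4) + (2.6)·(-0.6)) / 4 = -9.2/4 = -2.3
  S[U,W] = ((0.6)·(-3) + (-3.4)·(2) + (1.6)·(2) + (-1.4)·(-2) + (2.6)·(1)) / 4 = 0/4 = 0
  S[V,V] = ((1.4)·(1.4) + (-0.6)·(-0.6) + (-3.6)·(-3.6) + (3.4)·(3.4) + (-0.6)·(-0.6)) / 4 = 27.2/4 = 6.8
  S[V,W] = ((1.4)·(-3) + (-0.6)·(2) + (-3.6)·(2) + (3.4)·(-2) + (-0.6)·(1)) / 4 = -20/4 = -5
  S[W,W] = ((-3)·(-3) + (2)·(2) + (2)·(2) + (-2)·(-2) + (1)·(1)) / 4 = 22/4 = 5.5

S is symmetric (S[j,i] = S[i,j]). Assembling:

S = [[5.8, -2.3, 0],
 [-2.3, 6.8, -5],
 [0, -5, 5.5]]


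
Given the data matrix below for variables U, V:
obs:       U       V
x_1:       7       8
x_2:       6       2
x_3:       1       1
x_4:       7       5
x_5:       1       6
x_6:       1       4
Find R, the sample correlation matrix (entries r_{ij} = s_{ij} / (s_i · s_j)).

Step 1 — column means:
  mean(U) = (7 + 6 + 1 + 7 + 1 + 1) / 6 = 23/6 = 3.8333
  mean(V) = (8 + 2 + 1 + 5 + 6 + 4) / 6 = 26/6 = 4.3333

Step 2 — sample variances and covariances s[i,j] = (1/(n-1)) · Σ_k (x_{k,i} - mean_i) · (x_{k,j} - mean_j), with n-1 = 5:
  s[U,U] = ((3.1667)·(3.1667) + (2.1667)·(2.1667) + (-2.8333)·(-2.8333) + (3.1667)·(3.1667) + (-2.8333)·(-2.8333) + (-2.8333)·(-2.8333)) / 5 = 48.8333/5 = 9.7667
  s[U,V] = ((3.1667)·(3.6667) + (2.1667)·(-2.3333) + (-2.8333)·(-3.3333) + (3.1667)·(0.6667) + (-2.8333)·(1.6667) + (-2.8333)·(-0.3333)) / 5 = 14.3333/5 = 2.8667
  s[V,V] = ((3.6667)·(3.6667) + (-2.3333)·(-2.3333) + (-3.3333)·(-3.3333) + (0.6667)·(0.6667) + (1.6667)·(1.6667) + (-0.3333)·(-0.3333)) / 5 = 33.3333/5 = 6.6667
  Sample standard deviations s_i = √(s[i,i]):
  s(U) = √(9.7667) = 3.1252
  s(V) = √(6.6667) = 2.582

Step 3 — r_{ij} = s_{ij} / (s_i · s_j):
  r[U,U] = 1 (diagonal).
  r[U,V] = 2.8667 / (3.1252 · 2.582) = 2.8667 / 8.0691 = 0.3553
  r[V,V] = 1 (diagonal).

R is symmetric with unit diagonal. Assembling:

R = [[1, 0.3553],
 [0.3553, 1]]


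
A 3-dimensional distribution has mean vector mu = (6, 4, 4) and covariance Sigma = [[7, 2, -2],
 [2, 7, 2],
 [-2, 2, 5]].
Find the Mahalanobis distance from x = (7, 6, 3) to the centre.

Step 1 — centre the observation: (x - mu) = (1, 2, -1).

Step 2 — invert Sigma (cofactor / det for 3×3, or solve directly):
  Sigma^{-1} = [[0.2026, -0.0915, 0.1176],
 [-0.0915, 0.2026, -0.1176],
 [0.1176, -0.1176, 0.2941]].

Step 3 — form the quadratic (x - mu)^T · Sigma^{-1} · (x - mu):
  Sigma^{-1} · (x - mu) = (-0.098, 0.4314, -0.4118).
  (x - mu)^T · [Sigma^{-1} · (x - mu)] = (1)·(-0.098) + (2)·(0.4314) + (-1)·(-0.4118) = 1.1765.

Step 4 — take square root: d = √(1.1765) ≈ 1.0847.

d(x, mu) = √(1.1765) ≈ 1.0847


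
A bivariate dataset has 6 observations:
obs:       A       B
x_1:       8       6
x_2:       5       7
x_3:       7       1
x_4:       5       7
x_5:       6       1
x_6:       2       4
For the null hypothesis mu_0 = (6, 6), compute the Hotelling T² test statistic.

Step 1 — sample mean vector:
  mean(A) = (8 + 5 + 7 + 5 + 6 + 2) / 6 = 33/6 = 5.5
  mean(B) = (6 + 7 + 1 + 7 + 1 + 4) / 6 = 26/6 = 4.3333
  x̄ = (5.5, 4.3333),  deviation x̄ - mu_0 = (5.5, 4.3333) - (6, 6) = (-0.5, -1.6667).

Step 2 — sample covariance matrix, S[i,j] = (1/(n-1)) · Σ_k (x_{k,i} - mean_i) · (x_{k,j} - mean_j), divisor n-1 = 5:
  S[A,A] = ((2.5)·(2.5) + (-0.5)·(-0.5) + (1.5)·(1.5) + (-0.5)·(-0.5) + (0.5)·(0.5) + (-3.5)·(-3.5)) / 5 = 21.5/5 = 4.3
  S[A,B] = ((2.5)·(1.6667) + (-0.5)·(2.6667) + (1.5)·(-3.3333) + (-0.5)·(2.6667) + (0.5)·(-3.3333) + (-3.5)·(-0.3333)) / 5 = -4/5 = -0.8
  S[B,B] = ((1.6667)·(1.6667) + (2.6667)·(2.6667) + (-3.3333)·(-3.3333) + (2.6667)·(2.6667) + (-3.3333)·(-3.3333) + (-0.3333)·(-0.3333)) / 5 = 39.3333/5 = 7.8667
  S = [[4.3, -0.8],
 [-0.8, 7.8667]].

Step 3 — invert S. det(S) = 4.3·7.8667 - (-0.8)² = 33.1867.
  S^{-1} = (1/det) · [[d, -b], [-b, a]] = [[0.237, 0.0241],
 [0.0241, 0.1296]].

Step 4 — quadratic form (x̄ - mu_0)^T · S^{-1} · (x̄ - mu_0):
  S^{-1} · (x̄ - mu_0) = (-0.1587, -0.228),
  (x̄ - mu_0)^T · [...] = (-0.5)·(-0.1587) + (-1.6667)·(-0.228) = 0.4594.

Step 5 — scale by n: T² = 6 · 0.4594 = 2.7561.

T² ≈ 2.7561


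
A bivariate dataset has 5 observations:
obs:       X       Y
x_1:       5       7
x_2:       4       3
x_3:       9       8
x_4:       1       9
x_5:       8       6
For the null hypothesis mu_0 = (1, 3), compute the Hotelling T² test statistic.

Step 1 — sample mean vector:
  mean(X) = (5 + 4 + 9 + 1 + 8) / 5 = 27/5 = 5.4
  mean(Y) = (7 + 3 + 8 + 9 + 6) / 5 = 33/5 = 6.6
  x̄ = (5.4, 6.6),  deviation x̄ - mu_0 = (5.4, 6.6) - (1, 3) = (4.4, 3.6).

Step 2 — sample covariance matrix, S[i,j] = (1/(n-1)) · Σ_k (x_{k,i} - mean_i) · (x_{k,j} - mean_j), divisor n-1 = 4:
  S[X,X] = ((-0.4)·(-0.4) + (-1.4)·(-1.4) + (3.6)·(3.6) + (-4.4)·(-4.4) + (2.6)·(2.6)) / 4 = 41.2/4 = 10.3
  S[X,Y] = ((-0.4)·(0.4) + (-1.4)·(-3.6) + (3.6)·(1.4) + (-4.4)·(2.4) + (2.6)·(-0.6)) / 4 = -2.2/4 = -0.55
  S[Y,Y] = ((0.4)·(0.4) + (-3.6)·(-3.6) + (1.4)·(1.4) + (2.4)·(2.4) + (-0.6)·(-0.6)) / 4 = 21.2/4 = 5.3
  S = [[10.3, -0.55],
 [-0.55, 5.3]].

Step 3 — invert S. det(S) = 10.3·5.3 - (-0.55)² = 54.2875.
  S^{-1} = (1/det) · [[d, -b], [-b, a]] = [[0.0976, 0.0101],
 [0.0101, 0.1897]].

Step 4 — quadratic form (x̄ - mu_0)^T · S^{-1} · (x̄ - mu_0):
  S^{-1} · (x̄ - mu_0) = (0.466, 0.7276),
  (x̄ - mu_0)^T · [...] = (4.4)·(0.466) + (3.6)·(0.7276) = 4.67.

Step 5 — scale by n: T² = 5 · 4.67 = 23.3498.

T² ≈ 23.3498


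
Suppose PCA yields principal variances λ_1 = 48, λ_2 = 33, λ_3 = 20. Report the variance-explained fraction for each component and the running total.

Step 1 — total variance = trace(Sigma) = Σ λ_i = 48 + 33 + 20 = 101.

Step 2 — fraction explained by component i = λ_i / Σ λ:
  PC1: 48/101 = 0.4752
  PC2: 33/101 = 0.3267
  PC3: 20/101 = 0.198

Step 3 — cumulative fraction after k components = (λ_1 + ... + λ_k) / Σ λ:
  k = 1: 48/101 = 0.4752
  k = 2: (48 + 33)/101 = 81/101 = 0.802
  k = 3: (48 + 33 + 20)/101 = 101/101 = 1

Summary (fraction, with percent):

explained: PC1 0.4752 (47.52%), PC2 0.3267 (32.67%), PC3 0.198 (19.8%);  cumulative: 0.4752, 0.802, 1


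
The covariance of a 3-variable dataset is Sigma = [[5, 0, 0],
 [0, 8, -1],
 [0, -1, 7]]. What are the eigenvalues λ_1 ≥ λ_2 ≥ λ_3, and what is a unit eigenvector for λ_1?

Step 1 — characteristic polynomial p(λ) = det(λI - Sigma) = λ³ - tr·λ² + c_1·λ - det, where tr = trace, c_1 = sum of the principal 2×2 minors, det = det(Sigma):
  tr = 5 + 8 + 7 = 20,
  c_1 = (5·8 - (0)²) + (5·7 - (0)²) + (8·7 - (-1)²) = 40 + 35 + 55 = 130,
  det = 5·(8·7 - (-1)²) - (0)·((0)·7 - (-1)·(0)) + (0)·((0)·(-1) - 8·(0)) = 5·(55) - (0)·(0) + (0)·(0) = 275.
  So p(λ) = λ³ - 20λ² + 130λ - 275.
Step 2 — look for an integer root (rational root theorem: any rational root is an integer divisor of 275). Testing λ = 5:
  p(5) = 125 - 500 + 650 - 275 = 0  ✓
  Dividing out (λ - 5): p(λ) = (λ - 5)(λ² - 15λ + 55).
Step 3 — remaining eigenvalues from the quadratic λ² - 15λ + 55 = 0:
  Δ = 15² - 4·55 = 225 - 220 = 5,  λ = (15 ± √5)/2 = (15 ± 2.2361)/2 ≈ 8.618 or 6.382.
  Sorted: λ_1 = 8.618,  λ_2 = 6.382,  λ_3 = 5  (check: sum = 20 = tr ✓).

Step 4 — unit eigenvector for λ_1 ≈ 8.618: v spans the null space of (Sigma - λ_1 I), whose rows are
  r_1 = (-3.618, 0, 0),  r_2 = (0, -0.618, -1),  r_3 = (0, -1, -1.618).
  v is orthogonal to every row, so take v ∝ r_1 × r_2 = ((0)·(-1) - (0)·(-0.618), (0)·(0) - (-3.618)·(-1), (-3.618)·(-0.618) - (0)·(0)) ≈ (0, -3.618, 2.2361).
  Rescale (multiply by -1 so the first nonzero entry is positive): u = (0, 3.618, -2.2361).
  ||u|| = √((0)² + (3.618)² + (-2.2361)²) = √(18.0902) ≈ 4.2533,  v_1 = u/||u|| ≈ (0, 0.8507, -0.5257) (||v_1|| = 1).

λ_1 = 8.618,  λ_2 = 6.382,  λ_3 = 5;  v_1 ≈ (0, 0.8507, -0.5257)


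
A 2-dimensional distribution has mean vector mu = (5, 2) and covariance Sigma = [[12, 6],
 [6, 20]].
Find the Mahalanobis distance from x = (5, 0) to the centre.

Step 1 — centre the observation: (x - mu) = (0, -2).

Step 2 — invert Sigma. det(Sigma) = 12·20 - (6)² = 204.
  Sigma^{-1} = (1/det) · [[d, -b], [-b, a]] = [[0.098, -0.0294],
 [-0.0294, 0.0588]].

Step 3 — form the quadratic (x - mu)^T · Sigma^{-1} · (x - mu):
  Sigma^{-1} · (x - mu) = (0.0588, -0.1176).
  (x - mu)^T · [Sigma^{-1} · (x - mu)] = (0)·(0.0588) + (-2)·(-0.1176) = 0.2353.

Step 4 — take square root: d = √(0.2353) ≈ 0.4851.

d(x, mu) = √(0.2353) ≈ 0.4851


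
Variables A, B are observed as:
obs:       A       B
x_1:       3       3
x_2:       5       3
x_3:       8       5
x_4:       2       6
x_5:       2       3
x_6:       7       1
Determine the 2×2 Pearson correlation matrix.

Step 1 — column means:
  mean(A) = (3 + 5 + 8 + 2 + 2 + 7) / 6 = 27/6 = 4.5
  mean(B) = (3 + 3 + 5 + 6 + 3 + 1) / 6 = 21/6 = 3.5

Step 2 — sample variances and covariances s[i,j] = (1/(n-1)) · Σ_k (x_{k,i} - mean_i) · (x_{k,j} - mean_j), with n-1 = 5:
  s[A,A] = ((-1.5)·(-1.5) + (0.5)·(0.5) + (3.5)·(3.5) + (-2.5)·(-2.5) + (-2.5)·(-2.5) + (2.5)·(2.5)) / 5 = 33.5/5 = 6.7
  s[A,B] = ((-1.5)·(-0.5) + (0.5)·(-0.5) + (3.5)·(1.5) + (-2.5)·(2.5) + (-2.5)·(-0.5) + (2.5)·(-2.5)) / 5 = -5.5/5 = -1.1
  s[B,B] = ((-0.5)·(-0.5) + (-0.5)·(-0.5) + (1.5)·(1.5) + (2.5)·(2.5) + (-0.5)·(-0.5) + (-2.5)·(-2.5)) / 5 = 15.5/5 = 3.1
  Sample standard deviations s_i = √(s[i,i]):
  s(A) = √(6.7) = 2.5884
  s(B) = √(3.1) = 1.7607

Step 3 — r_{ij} = s_{ij} / (s_i · s_j):
  r[A,A] = 1 (diagonal).
  r[A,B] = -1.1 / (2.5884 · 1.7607) = -1.1 / 4.5574 = -0.2414
  r[B,B] = 1 (diagonal).

R is symmetric with unit diagonal. Assembling:

R = [[1, -0.2414],
 [-0.2414, 1]]


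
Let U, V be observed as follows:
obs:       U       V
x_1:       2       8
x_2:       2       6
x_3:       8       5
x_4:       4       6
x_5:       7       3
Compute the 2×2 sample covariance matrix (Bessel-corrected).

Step 1 — column means:
  mean(U) = (2 + 2 + 8 + 4 + 7) / 5 = 23/5 = 4.6
  mean(V) = (8 + 6 + 5 + 6 + 3) / 5 = 28/5 = 5.6

Step 2 — sample covariance S[i,j] = (1/(n-1)) · Σ_k (x_{k,i} - mean_i) · (x_{k,j} - mean_j), with n-1 = 4.
  S[U,U] = ((-2.6)·(-2.6) + (-2.6)·(-2.6) + (3.4)·(3.4) + (-0.6)·(-0.6) + (2.4)·(2.4)) / 4 = 31.2/4 = 7.8
  S[U,V] = ((-2.6)·(2.4) + (-2.6)·(0.4) + (3.4)·(-0.6) + (-0.6)·(0.4) + (2.4)·(-2.6)) / 4 = -15.8/4 = -3.95
  S[V,V] = ((2.4)·(2.4) + (0.4)·(0.4) + (-0.6)·(-0.6) + (0.4)·(0.4) + (-2.6)·(-2.6)) / 4 = 13.2/4 = 3.3

S is symmetric (S[j,i] = S[i,j]). Assembling:

S = [[7.8, -3.95],
 [-3.95, 3.3]]


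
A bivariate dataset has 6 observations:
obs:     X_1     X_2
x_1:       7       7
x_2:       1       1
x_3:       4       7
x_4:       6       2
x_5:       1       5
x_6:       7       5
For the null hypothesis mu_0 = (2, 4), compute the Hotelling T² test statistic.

Step 1 — sample mean vector:
  mean(X_1) = (7 + 1 + 4 + 6 + 1 + 7) / 6 = 26/6 = 4.3333
  mean(X_2) = (7 + 1 + 7 + 2 + 5 + 5) / 6 = 27/6 = 4.5
  x̄ = (4.3333, 4.5),  deviation x̄ - mu_0 = (4.3333, 4.5) - (2, 4) = (2.3333, 0.5).

Step 2 — sample covariance matrix, S[i,j] = (1/(n-1)) · Σ_k (x_{k,i} - mean_i) · (x_{k,j} - mean_j), divisor n-1 = 5:
  S[X_1,X_1] = ((2.6667)·(2.6667) + (-3.3333)·(-3.3333) + (-0.3333)·(-0.3333) + (1.6667)·(1.6667) + (-3.3333)·(-3.3333) + (2.6667)·(2.6667)) / 5 = 39.3333/5 = 7.8667
  S[X_1,X_2] = ((2.6667)·(2.5) + (-3.3333)·(-3.5) + (-0.3333)·(2.5) + (1.6667)·(-2.5) + (-3.3333)·(0.5) + (2.6667)·(0.5)) / 5 = 13/5 = 2.6
  S[X_2,X_2] = ((2.5)·(2.5) + (-3.5)·(-3.5) + (2.5)·(2.5) + (-2.5)·(-2.5) + (0.5)·(0.5) + (0.5)·(0.5)) / 5 = 31.5/5 = 6.3
  S = [[7.8667, 2.6],
 [2.6, 6.3]].

Step 3 — invert S. det(S) = 7.8667·6.3 - (2.6)² = 42.8.
  S^{-1} = (1/det) · [[d, -b], [-b, a]] = [[0.1472, -0.0607],
 [-0.0607, 0.1838]].

Step 4 — quadratic form (x̄ - mu_0)^T · S^{-1} · (x̄ - mu_0):
  S^{-1} · (x̄ - mu_0) = (0.3131, -0.0498),
  (x̄ - mu_0)^T · [...] = (2.3333)·(0.3131) + (0.5)·(-0.0498) = 0.7056.

Step 5 — scale by n: T² = 6 · 0.7056 = 4.2336.

T² ≈ 4.2336


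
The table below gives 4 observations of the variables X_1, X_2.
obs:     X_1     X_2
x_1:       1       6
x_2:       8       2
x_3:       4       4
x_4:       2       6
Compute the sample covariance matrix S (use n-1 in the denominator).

Step 1 — column means:
  mean(X_1) = (1 + 8 + 4 + 2) / 4 = 15/4 = 3.75
  mean(X_2) = (6 + 2 + 4 + 6) / 4 = 18/4 = 4.5

Step 2 — sample covariance S[i,j] = (1/(n-1)) · Σ_k (x_{k,i} - mean_i) · (x_{k,j} - mean_j), with n-1 = 3.
  S[X_1,X_1] = ((-2.75)·(-2.75) + (4.25)·(4.25) + (0.25)·(0.25) + (-1.75)·(-1.75)) / 3 = 28.75/3 = 9.5833
  S[X_1,X_2] = ((-2.75)·(1.5) + (4.25)·(-2.5) + (0.25)·(-0.5) + (-1.75)·(1.5)) / 3 = -17.5/3 = -5.8333
  S[X_2,X_2] = ((1.5)·(1.5) + (-2.5)·(-2.5) + (-0.5)·(-0.5) + (1.5)·(1.5)) / 3 = 11/3 = 3.6667

S is symmetric (S[j,i] = S[i,j]). Assembling:

S = [[9.5833, -5.8333],
 [-5.8333, 3.6667]]


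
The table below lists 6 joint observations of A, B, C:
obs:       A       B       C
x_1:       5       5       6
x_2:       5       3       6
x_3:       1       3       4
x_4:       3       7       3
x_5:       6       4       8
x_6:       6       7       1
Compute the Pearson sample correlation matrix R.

Step 1 — column means:
  mean(A) = (5 + 5 + 1 + 3 + 6 + 6) / 6 = 26/6 = 4.3333
  mean(B) = (5 + 3 + 3 + 7 + 4 + 7) / 6 = 29/6 = 4.8333
  mean(C) = (6 + 6 + 4 + 3 + 8 + 1) / 6 = 28/6 = 4.6667

Step 2 — sample variances and covariances s[i,j] = (1/(n-1)) · Σ_k (x_{k,i} - mean_i) · (x_{k,j} - mean_j), with n-1 = 5:
  s[A,A] = ((0.6667)·(0.6667) + (0.6667)·(0.6667) + (-3.3333)·(-3.3333) + (-1.3333)·(-1.3333) + (1.6667)·(1.6667) + (1.6667)·(1.6667)) / 5 = 19.3333/5 = 3.8667
  s[A,B] = ((0.6667)·(0.1667) + (0.6667)·(-1.8333) + (-3.3333)·(-1.8333) + (-1.3333)·(2.1667) + (1.6667)·(-0.8333) + (1.6667)·(2.1667)) / 5 = 4.3333/5 = 0.8667
  s[A,C] = ((0.6667)·(1.3333) + (0.6667)·(1.3333) + (-3.3333)·(-0.6667) + (-1.3333)·(-1.6667) + (1.6667)·(3.3333) + (1.6667)·(-3.6667)) / 5 = 5.6667/5 = 1.1333
  s[B,B] = ((0.1667)·(0.1667) + (-1.8333)·(-1.8333) + (-1.8333)·(-1.8333) + (2.1667)·(2.1667) + (-0.8333)·(-0.8333) + (2.1667)·(2.1667)) / 5 = 16.8333/5 = 3.3667
  s[B,C] = ((0.1667)·(1.3333) + (-1.8333)·(1.3333) + (-1.8333)·(-0.6667) + (2.1667)·(-1.6667) + (-0.8333)·(3.3333) + (2.1667)·(-3.6667)) / 5 = -15.3333/5 = -3.0667
  s[C,C] = ((1.3333)·(1.3333) + (1.3333)·(1.3333) + (-0.6667)·(-0.6667) + (-1.6667)·(-1.6667) + (3.3333)·(3.3333) + (-3.6667)·(-3.6667)) / 5 = 31.3333/5 = 6.2667
  Sample standard deviations s_i = √(s[i,i]):
  s(A) = √(3.8667) = 1.9664
  s(B) = √(3.3667) = 1.8348
  s(C) = √(6.2667) = 2.5033

Step 3 — r_{ij} = s_{ij} / (s_i · s_j):
  r[A,A] = 1 (diagonal).
  r[A,B] = 0.8667 / (1.9664 · 1.8348) = 0.8667 / 3.608 = 0.2402
  r[A,C] = 1.1333 / (1.9664 · 2.5033) = 1.1333 / 4.9225 = 0.2302
  r[B,B] = 1 (diagonal).
  r[B,C] = -3.0667 / (1.8348 · 2.5033) = -3.0667 / 4.5932 = -0.6676
  r[C,C] = 1 (diagonal).

R is symmetric with unit diagonal. Assembling:

R = [[1, 0.2402, 0.2302],
 [0.2402, 1, -0.6676],
 [0.2302, -0.6676, 1]]


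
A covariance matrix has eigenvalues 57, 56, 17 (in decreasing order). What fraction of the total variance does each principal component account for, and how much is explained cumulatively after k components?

Step 1 — total variance = trace(Sigma) = Σ λ_i = 57 + 56 + 17 = 130.

Step 2 — fraction explained by component i = λ_i / Σ λ:
  PC1: 57/130 = 0.4385
  PC2: 56/130 = 0.4308
  PC3: 17/130 = 0.1308

Step 3 — cumulative fraction after k components = (λ_1 + ... + λ_k) / Σ λ:
  k = 1: 57/130 = 0.4385
  k = 2: (57 + 56)/130 = 113/130 = 0.8692
  k = 3: (57 + 56 + 17)/130 = 130/130 = 1

Summary (fraction, with percent):

explained: PC1 0.4385 (43.85%), PC2 0.4308 (43.08%), PC3 0.1308 (13.08%);  cumulative: 0.4385, 0.8692, 1


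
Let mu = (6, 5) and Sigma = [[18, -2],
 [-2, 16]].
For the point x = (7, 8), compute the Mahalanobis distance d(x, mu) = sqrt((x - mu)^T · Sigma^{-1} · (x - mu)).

Step 1 — centre the observation: (x - mu) = (1, 3).

Step 2 — invert Sigma. det(Sigma) = 18·16 - (-2)² = 284.
  Sigma^{-1} = (1/det) · [[d, -b], [-b, a]] = [[0.0563, 0.007],
 [0.007, 0.0634]].

Step 3 — form the quadratic (x - mu)^T · Sigma^{-1} · (x - mu):
  Sigma^{-1} · (x - mu) = (0.0775, 0.1972).
  (x - mu)^T · [Sigma^{-1} · (x - mu)] = (1)·(0.0775) + (3)·(0.1972) = 0.669.

Step 4 — take square root: d = √(0.669) ≈ 0.8179.

d(x, mu) = √(0.669) ≈ 0.8179


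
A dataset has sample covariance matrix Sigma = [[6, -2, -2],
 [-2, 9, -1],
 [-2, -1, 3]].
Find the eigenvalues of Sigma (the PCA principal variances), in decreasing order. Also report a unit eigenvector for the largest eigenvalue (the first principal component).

Step 1 — characteristic polynomial p(λ) = det(λI - Sigma) = λ³ - tr·λ² + c_1·λ - det, where tr = trace, c_1 = sum of the principal 2×2 minors, det = det(Sigma):
  tr = 6 + 9 + 3 = 18,
  c_1 = (6·9 - (-2)²) + (6·3 - (-2)²) + (9·3 - (-1)²) = 50 + 14 + 26 = 90,
  det = 6·(9·3 - (-1)²) - (-2)·((-2)·3 - (-1)·(-2)) + (-2)·((-2)·(-1) - 9·(-2)) = 6·(26) - (-2)·(-8) + (-2)·(20) = 100.
  So p(λ) = λ³ - 18λ² + 90λ - 100.
Step 2 — look for an integer root (rational root theorem: any rational root is an integer divisor of 100). Testing λ = 10:
  p(10) = 1000 - 1800 + 900 - 100 = 0  ✓
  Dividing out (λ - 10): p(λ) = (λ - 10)(λ² - 8λ + 10).
Step 3 — remaining eigenvalues from the quadratic λ² - 8λ + 10 = 0:
  Δ = 8² - 4·10 = 64 - 40 = 24,  λ = (8 ± √24)/2 = (8 ± 4.899)/2 ≈ 6.4495 or 1.5505.
  Sorted: λ_1 = 10,  λ_2 = 6.4495,  λ_3 = 1.5505  (check: sum = 18 = tr ✓).

Step 4 — unit eigenvector for λ_1 = 10: v spans the null space of (Sigma - λ_1 I), whose rows are
  r_1 = (-4, -2, -2),  r_2 = (-2, -1, -1),  r_3 = (-2, -1, -7).
  v is orthogonal to every row, so take v ∝ r_1 × r_3 = ((-2)·(-7) - (-2)·(-1), (-2)·(-2) - (-4)·(-7), (-4)·(-1) - (-2)·(-2)) = (12, -24, 0).
  Rescale (divide by 12): u = (1, -2, 0).
  ||u|| = √((1)² + (-2)² + (0)²) = √(5) ≈ 2.2361,  v_1 = u/||u|| ≈ (0.4472, -0.8944, 0) (||v_1|| = 1).

λ_1 = 10,  λ_2 = 6.4495,  λ_3 = 1.5505;  v_1 ≈ (0.4472, -0.8944, 0)
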